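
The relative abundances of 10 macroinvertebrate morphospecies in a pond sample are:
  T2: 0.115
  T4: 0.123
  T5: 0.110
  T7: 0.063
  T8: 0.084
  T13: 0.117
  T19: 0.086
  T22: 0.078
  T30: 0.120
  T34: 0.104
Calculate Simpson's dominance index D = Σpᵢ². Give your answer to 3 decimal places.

0.104

D = 0.115² + 0.123² + 0.11² + 0.063² + 0.084² + 0.117² + 0.086² + 0.078² + 0.12² + 0.104² = 0.01323 + 0.01513 + 0.01210 + 0.00397 + 0.00706 + 0.01369 + 0.00740 + 0.00608 + 0.01440 + 0.01082 = 0.10386 (working shown to 5 dp, full precision carried).
To 3 decimal places, D = 0.104.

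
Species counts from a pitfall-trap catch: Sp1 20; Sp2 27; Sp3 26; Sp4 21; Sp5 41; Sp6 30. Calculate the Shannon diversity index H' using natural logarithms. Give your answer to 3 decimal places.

Total N = 20+27+26+21+41+30 = 165, so the proportions are 0.12121, 0.16364, 0.15758, 0.12727, 0.24848, 0.18182 (working shown to 5 dp, full precision carried).
Each pᵢ ln pᵢ term: 0.12121×(-2.11021)=-0.25578, 0.16364×(-1.81011)=-0.29620, 0.15758×(-1.84785)=-0.29118, 0.12727×(-2.06142)=-0.26236, 0.24848×(-1.39237)=-0.34598, 0.18182×(-1.70475)=-0.30995.
Sum = -1.76146, so H' = 1.761.

1.761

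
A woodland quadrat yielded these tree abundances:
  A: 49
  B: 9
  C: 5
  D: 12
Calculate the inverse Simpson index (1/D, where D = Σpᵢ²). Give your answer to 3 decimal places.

Total N = 49+9+5+12 = 75, so the proportions are 0.653333, 0.12, 0.066667, 0.16 (working shown to 6 dp, full precision carried).
D = 0.653333² + 0.12² + 0.066667² + 0.16² = 0.426844 + 0.014400 + 0.004444 + 0.025600 = 0.471289.
So 1/D = 2.12184, i.e. 2.122 to 3 decimal places.

2.122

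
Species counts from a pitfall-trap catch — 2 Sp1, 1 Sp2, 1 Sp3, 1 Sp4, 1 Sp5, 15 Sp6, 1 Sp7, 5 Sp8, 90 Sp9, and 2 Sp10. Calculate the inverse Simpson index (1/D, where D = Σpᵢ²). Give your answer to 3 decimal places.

Total N = 2+1+1+1+1+15+1+5+90+2 = 119, so the proportions are 0.016807, 0.008403, 0.008403, 0.008403, 0.008403, 0.12605, 0.008403, 0.042017, 0.756303, 0.016807 (working shown to 6 dp, full precision carried).
D = 0.016807² + 0.008403² + 0.008403² + 0.008403² + 0.008403² + 0.12605² + 0.008403² + 0.042017² + 0.756303² + 0.016807² = 0.000282 + 0.000071 + 0.000071 + 0.000071 + 0.000071 + 0.015889 + 0.000071 + 0.001765 + 0.571994 + 0.000282 = 0.590566.
So 1/D = 1.69329, i.e. 1.693 to 3 decimal places.

1.693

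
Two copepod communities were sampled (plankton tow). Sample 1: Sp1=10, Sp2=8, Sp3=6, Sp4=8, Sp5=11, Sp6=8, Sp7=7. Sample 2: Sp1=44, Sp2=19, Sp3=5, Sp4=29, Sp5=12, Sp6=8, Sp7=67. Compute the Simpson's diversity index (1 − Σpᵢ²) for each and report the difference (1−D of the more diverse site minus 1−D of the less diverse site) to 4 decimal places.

Sample 1: N=58, proportions 0.172414, 0.137931, 0.103448, 0.137931, 0.189655, 0.137931, 0.12069, giving 1−D = 0.851962 (working shown to 6 dp, full precision carried).
Sample 2: N=184, proportions 0.23913, 0.103261, 0.027174, 0.157609, 0.065217, 0.043478, 0.36413, giving 1−D = 0.767840.
Difference = |0.851962 − 0.767840| = 0.084122, i.e. 0.0841 to 4 decimal places.

0.0841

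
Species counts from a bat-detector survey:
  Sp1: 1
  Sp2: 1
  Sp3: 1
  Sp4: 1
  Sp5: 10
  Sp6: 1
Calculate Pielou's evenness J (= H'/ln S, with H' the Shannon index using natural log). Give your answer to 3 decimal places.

0.655

Total N = 1+1+1+1+10+1 = 15, so the proportions are 0.06667, 0.06667, 0.06667, 0.06667, 0.66667, 0.06667 (working shown to 5 dp, full precision carried).
H' = −Σ pᵢ ln pᵢ = −((-0.18054) + (-0.18054) + (-0.18054) + (-0.18054) + (-0.27031) + (-0.18054)) = 1.17299.
With S = 6 species, ln S = 1.79176, so J = 1.17299/1.79176 = 0.65466, i.e. 0.655 to 3 decimal places.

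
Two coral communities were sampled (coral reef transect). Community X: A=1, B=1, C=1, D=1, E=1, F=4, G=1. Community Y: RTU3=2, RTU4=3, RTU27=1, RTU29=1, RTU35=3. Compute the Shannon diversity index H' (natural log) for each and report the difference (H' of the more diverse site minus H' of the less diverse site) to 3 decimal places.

Community X: N=10, proportions 0.1, 0.1, 0.1, 0.1, 0.1, 0.4, 0.1, giving H' = 1.74807 (working shown to 5 dp, full precision carried).
Community Y: N=10, proportions 0.2, 0.3, 0.1, 0.1, 0.3, giving H' = 1.50479.
Difference = |1.74807 − 1.50479| = 0.24328, i.e. 0.243 to 3 decimal places.

0.243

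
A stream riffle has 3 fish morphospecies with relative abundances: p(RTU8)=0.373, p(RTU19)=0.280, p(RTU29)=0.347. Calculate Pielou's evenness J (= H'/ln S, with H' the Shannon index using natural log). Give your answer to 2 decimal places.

0.99

H' = −Σ pᵢ ln pᵢ = −((-0.3678) + (-0.3564) + (-0.3673)) = 1.0915 (working shown to 4 dp, full precision carried).
With S = 3 species, ln S = 1.0986, so J = 1.0915/1.0986 = 0.9936, i.e. 0.99 to 2 decimal places.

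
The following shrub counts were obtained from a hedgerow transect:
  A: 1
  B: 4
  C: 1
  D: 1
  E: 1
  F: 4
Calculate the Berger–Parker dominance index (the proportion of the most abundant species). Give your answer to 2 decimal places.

Total N = 1+4+1+1+1+4 = 12, so the proportions are 0.0833, 0.3333, 0.0833, 0.0833, 0.0833, 0.3333 (working shown to 4 dp, full precision carried).
The largest proportion is 0.3333, i.e. d = 0.33 to 2 decimal places.

0.33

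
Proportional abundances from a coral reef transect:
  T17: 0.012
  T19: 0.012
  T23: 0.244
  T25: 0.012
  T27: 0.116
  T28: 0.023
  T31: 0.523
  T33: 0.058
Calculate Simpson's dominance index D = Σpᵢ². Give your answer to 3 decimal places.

0.351

D = 0.012² + 0.012² + 0.244² + 0.012² + 0.116² + 0.023² + 0.523² + 0.058² = 0.00014 + 0.00014 + 0.05954 + 0.00014 + 0.01346 + 0.00053 + 0.27353 + 0.00336 = 0.35085 (working shown to 5 dp, full precision carried).
To 3 decimal places, D = 0.351.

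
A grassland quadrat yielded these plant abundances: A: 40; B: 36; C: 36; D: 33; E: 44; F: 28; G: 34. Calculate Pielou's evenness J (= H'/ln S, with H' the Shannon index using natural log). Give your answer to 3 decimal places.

Total N = 40+36+36+33+44+28+34 = 251, so the proportions are 0.15936, 0.14343, 0.14343, 0.13147, 0.1753, 0.11155, 0.13546 (working shown to 5 dp, full precision carried).
H' = −Σ pᵢ ln pᵢ = −((-0.29268) + (-0.27852) + (-0.27852) + (-0.26675) + (-0.30524) + (-0.24467) + (-0.27079)) = 1.93718.
With S = 7 species, ln S = 1.94591, so J = 1.93718/1.94591 = 0.99552, i.e. 0.996 to 3 decimal places.

0.996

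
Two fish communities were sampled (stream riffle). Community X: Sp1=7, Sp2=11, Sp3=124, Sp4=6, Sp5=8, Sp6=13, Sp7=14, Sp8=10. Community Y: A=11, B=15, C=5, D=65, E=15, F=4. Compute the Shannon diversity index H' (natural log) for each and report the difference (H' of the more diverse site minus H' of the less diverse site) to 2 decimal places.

0.00

Community X: N=193, proportions 0.0363, 0.057, 0.6425, 0.0311, 0.0415, 0.0674, 0.0725, 0.0518, giving H' = 1.3331 (working shown to 4 dp, full precision carried).
Community Y: N=115, proportions 0.0957, 0.1304, 0.0435, 0.5652, 0.1304, 0.0348, giving H' = 1.3315.
Difference = |1.3331 − 1.3315| = 0.0016, i.e. 0.00 to 2 decimal places.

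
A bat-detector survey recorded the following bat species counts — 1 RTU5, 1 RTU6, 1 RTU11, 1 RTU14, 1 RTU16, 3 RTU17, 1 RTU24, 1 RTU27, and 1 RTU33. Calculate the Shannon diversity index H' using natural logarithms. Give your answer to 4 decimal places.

Total N = 1+1+1+1+1+3+1+1+1 = 11, so the proportions are 0.090909, 0.090909, 0.090909, 0.090909, 0.090909, 0.272727, 0.090909, 0.090909, 0.090909 (working shown to 6 dp, full precision carried).
Each pᵢ ln pᵢ term: 0.090909×(-2.397895)=-0.217990, 0.090909×(-2.397895)=-0.217990, 0.090909×(-2.397895)=-0.217990, 0.090909×(-2.397895)=-0.217990, 0.090909×(-2.397895)=-0.217990, 0.272727×(-1.299283)=-0.354350, 0.090909×(-2.397895)=-0.217990, 0.090909×(-2.397895)=-0.217990, 0.090909×(-2.397895)=-0.217990.
Sum = -2.098274, so H' = 2.0983.

2.0983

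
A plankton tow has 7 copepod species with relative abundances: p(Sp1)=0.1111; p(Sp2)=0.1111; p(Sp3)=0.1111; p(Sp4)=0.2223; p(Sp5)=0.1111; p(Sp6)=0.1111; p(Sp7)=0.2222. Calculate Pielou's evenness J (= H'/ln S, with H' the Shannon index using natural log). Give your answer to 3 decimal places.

0.971

H' = −Σ pᵢ ln pᵢ = −((-0.24412) + (-0.24412) + (-0.24412) + (-0.33428) + (-0.24412) + (-0.24412) + (-0.33423)) = 1.88912 (working shown to 5 dp, full precision carried).
With S = 7 species, ln S = 1.94591, so J = 1.88912/1.94591 = 0.97082, i.e. 0.971 to 3 decimal places.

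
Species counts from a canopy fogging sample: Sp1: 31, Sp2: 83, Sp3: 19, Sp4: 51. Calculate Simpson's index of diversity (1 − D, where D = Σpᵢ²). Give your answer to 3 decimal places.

Total N = 31+83+19+51 = 184, so the proportions are 0.16848, 0.45109, 0.10326, 0.27717 (working shown to 5 dp, full precision carried).
D = 0.16848² + 0.45109² + 0.10326² + 0.27717² = 0.02838 + 0.20348 + 0.01066 + 0.07683 = 0.31935.
So 1 − D = 0.68065, i.e. 0.681 to 3 decimal places.

0.681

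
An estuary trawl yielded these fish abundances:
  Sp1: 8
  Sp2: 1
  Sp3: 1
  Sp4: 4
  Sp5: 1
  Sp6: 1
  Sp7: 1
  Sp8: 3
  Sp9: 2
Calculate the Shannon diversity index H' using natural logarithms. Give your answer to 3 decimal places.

Total N = 8+1+1+4+1+1+1+3+2 = 22, so the proportions are 0.36364, 0.04545, 0.04545, 0.18182, 0.04545, 0.04545, 0.04545, 0.13636, 0.09091 (working shown to 5 dp, full precision carried).
Each pᵢ ln pᵢ term: 0.36364×(-1.01160)=-0.36785, 0.04545×(-3.09104)=-0.14050, 0.04545×(-3.09104)=-0.14050, 0.18182×(-1.70475)=-0.30995, 0.04545×(-3.09104)=-0.14050, 0.04545×(-3.09104)=-0.14050, 0.04545×(-3.09104)=-0.14050, 0.13636×(-1.99243)=-0.27170, 0.09091×(-2.39790)=-0.21799.
Sum = -1.87000, so H' = 1.870.

1.870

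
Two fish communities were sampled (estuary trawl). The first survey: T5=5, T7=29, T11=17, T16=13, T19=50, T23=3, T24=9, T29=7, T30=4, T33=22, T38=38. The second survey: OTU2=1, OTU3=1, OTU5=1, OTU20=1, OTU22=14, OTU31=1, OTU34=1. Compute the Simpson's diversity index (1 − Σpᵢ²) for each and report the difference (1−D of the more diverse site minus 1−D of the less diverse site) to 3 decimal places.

0.353

The first survey: N=197, proportions 0.02538, 0.14721, 0.08629, 0.06599, 0.25381, 0.01523, 0.04569, 0.03553, 0.0203, 0.11168, 0.19289, giving 1−D = 0.84779 (working shown to 5 dp, full precision carried).
The second survey: N=20, proportions 0.05, 0.05, 0.05, 0.05, 0.7, 0.05, 0.05, giving 1−D = 0.49500.
Difference = |0.84779 − 0.49500| = 0.35279, i.e. 0.353 to 3 decimal places.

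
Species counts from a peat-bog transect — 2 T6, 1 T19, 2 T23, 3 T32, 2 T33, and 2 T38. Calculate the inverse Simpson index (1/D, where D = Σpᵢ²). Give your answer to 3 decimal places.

Total N = 2+1+2+3+2+2 = 12, so the proportions are 0.1666667, 0.0833333, 0.1666667, 0.25, 0.1666667, 0.1666667 (working shown to 7 dp, full precision carried).
D = 0.1666667² + 0.0833333² + 0.1666667² + 0.25² + 0.1666667² + 0.1666667² = 0.0277778 + 0.0069444 + 0.0277778 + 0.0625000 + 0.0277778 + 0.0277778 = 0.1805556.
So 1/D = 5.53846, i.e. 5.538 to 3 decimal places.

5.538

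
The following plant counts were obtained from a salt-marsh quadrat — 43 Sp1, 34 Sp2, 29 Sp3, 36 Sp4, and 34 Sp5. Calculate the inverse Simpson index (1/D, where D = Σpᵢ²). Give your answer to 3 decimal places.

4.918

Total N = 43+34+29+36+34 = 176, so the proportions are 0.2443182, 0.1931818, 0.1647727, 0.2045455, 0.1931818 (working shown to 7 dp, full precision carried).
D = 0.2443182² + 0.1931818² + 0.1647727² + 0.2045455² + 0.1931818² = 0.0596914 + 0.0373192 + 0.0271501 + 0.0418388 + 0.0373192 = 0.2033187.
So 1/D = 4.91839, i.e. 4.918 to 3 decimal places.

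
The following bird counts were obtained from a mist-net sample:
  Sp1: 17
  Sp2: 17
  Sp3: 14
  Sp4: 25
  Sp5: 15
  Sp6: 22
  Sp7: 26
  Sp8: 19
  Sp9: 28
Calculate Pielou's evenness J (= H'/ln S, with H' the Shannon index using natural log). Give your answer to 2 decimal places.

0.99

Total N = 17+17+14+25+15+22+26+19+28 = 183, so the proportions are 0.0929, 0.0929, 0.0765, 0.1366, 0.082, 0.1202, 0.1421, 0.1038, 0.153 (working shown to 4 dp, full precision carried).
H' = −Σ pᵢ ln pᵢ = −((-0.2207) + (-0.2207) + (-0.1966) + (-0.2719) + (-0.2050) + (-0.2547) + (-0.2772) + (-0.2352) + (-0.2872)) = 2.1694.
With S = 9 species, ln S = 2.1972, so J = 2.1694/2.1972 = 0.9874, i.e. 0.99 to 2 decimal places.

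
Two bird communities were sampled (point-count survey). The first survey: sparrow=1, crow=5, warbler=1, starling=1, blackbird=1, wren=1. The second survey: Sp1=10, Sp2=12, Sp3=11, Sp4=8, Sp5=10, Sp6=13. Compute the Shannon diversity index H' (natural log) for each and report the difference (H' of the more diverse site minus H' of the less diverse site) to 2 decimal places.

The first survey: N=10, proportions 0.1, 0.5, 0.1, 0.1, 0.1, 0.1, giving H' = 1.497866 (working shown to 6 dp, full precision carried).
The second survey: N=64, proportions 0.15625, 0.1875, 0.171875, 0.125, 0.15625, 0.203125, giving H' = 1.780331.
Difference = |1.497866 − 1.780331| = 0.282465, i.e. 0.28 to 2 decimal places.

0.28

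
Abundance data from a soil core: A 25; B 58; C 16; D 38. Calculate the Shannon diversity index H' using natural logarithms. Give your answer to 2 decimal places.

Total N = 25+58+16+38 = 137, so the proportions are 0.1825, 0.4234, 0.1168, 0.2774 (working shown to 4 dp, full precision carried).
Each pᵢ ln pᵢ term: 0.1825×(-1.7011)=-0.3104, 0.4234×(-0.8595)=-0.3639, 0.1168×(-2.1474)=-0.2508, 0.2774×(-1.2824)=-0.3557.
Sum = -1.2808, so H' = 1.28.

1.28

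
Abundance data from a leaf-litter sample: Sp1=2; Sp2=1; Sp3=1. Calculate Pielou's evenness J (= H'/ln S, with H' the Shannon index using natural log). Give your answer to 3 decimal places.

Total N = 2+1+1 = 4, so the proportions are 0.5, 0.25, 0.25 (working shown to 5 dp, full precision carried).
H' = −Σ pᵢ ln pᵢ = −((-0.34657) + (-0.34657) + (-0.34657)) = 1.03972.
With S = 3 species, ln S = 1.09861, so J = 1.03972/1.09861 = 0.94639, i.e. 0.946 to 3 decimal places.

0.946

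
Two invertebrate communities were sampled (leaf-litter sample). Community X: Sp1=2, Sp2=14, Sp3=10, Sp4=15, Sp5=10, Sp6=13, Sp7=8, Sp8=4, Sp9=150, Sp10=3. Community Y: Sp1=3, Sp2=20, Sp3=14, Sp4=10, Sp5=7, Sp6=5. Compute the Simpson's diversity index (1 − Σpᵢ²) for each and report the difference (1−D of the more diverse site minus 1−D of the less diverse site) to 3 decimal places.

Community X: N=229, proportions 0.0087336, 0.0611354, 0.0436681, 0.0655022, 0.0436681, 0.0567686, 0.0349345, 0.0174672, 0.6550218, 0.0131004, giving 1−D = 0.5541084 (working shown to 7 dp, full precision carried).
Community Y: N=59, proportions 0.0508475, 0.3389831, 0.2372881, 0.1694915, 0.1186441, 0.0847458, giving 1−D = 0.7762137.
Difference = |0.5541084 − 0.7762137| = 0.2221053, i.e. 0.222 to 3 decimal places.

0.222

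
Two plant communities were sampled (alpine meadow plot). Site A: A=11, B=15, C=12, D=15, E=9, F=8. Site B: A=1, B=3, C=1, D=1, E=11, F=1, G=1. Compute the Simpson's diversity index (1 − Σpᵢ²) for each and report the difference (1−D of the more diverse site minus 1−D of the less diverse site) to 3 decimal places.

Site A: N=70, proportions 0.15714, 0.21429, 0.17143, 0.21429, 0.12857, 0.11429, giving 1−D = 0.82449 (working shown to 5 dp, full precision carried).
Site B: N=19, proportions 0.05263, 0.15789, 0.05263, 0.05263, 0.57895, 0.05263, 0.05263, giving 1−D = 0.62604.
Difference = |0.82449 − 0.62604| = 0.19845, i.e. 0.198 to 3 decimal places.

0.198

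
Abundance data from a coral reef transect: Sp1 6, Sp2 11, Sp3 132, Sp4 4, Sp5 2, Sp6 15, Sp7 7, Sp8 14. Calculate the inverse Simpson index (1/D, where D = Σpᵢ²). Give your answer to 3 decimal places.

Total N = 6+11+132+4+2+15+7+14 = 191, so the proportions are 0.031414, 0.057592, 0.691099, 0.020942, 0.010471, 0.078534, 0.036649, 0.073298 (working shown to 6 dp, full precision carried).
D = 0.031414² + 0.057592² + 0.691099² + 0.020942² + 0.010471² + 0.078534² + 0.036649² + 0.073298² = 0.000987 + 0.003317 + 0.477618 + 0.000439 + 0.000110 + 0.006168 + 0.001343 + 0.005373 = 0.495354.
So 1/D = 2.01876, i.e. 2.019 to 3 decimal places.

2.019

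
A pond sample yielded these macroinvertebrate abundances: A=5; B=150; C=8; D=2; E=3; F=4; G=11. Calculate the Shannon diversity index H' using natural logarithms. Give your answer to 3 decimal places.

Total N = 5+150+8+2+3+4+11 = 183, so the proportions are 0.02732, 0.81967, 0.04372, 0.01093, 0.01639, 0.02186, 0.06011 (working shown to 5 dp, full precision carried).
Each pᵢ ln pᵢ term: 0.02732×(-3.60005)=-0.09836, 0.81967×(-0.19885)=-0.16299, 0.04372×(-3.13004)=-0.13683, 0.01093×(-4.51634)=-0.04936, 0.01639×(-4.11087)=-0.06739, 0.02186×(-3.82319)=-0.08357, 0.06011×(-2.81159)=-0.16900.
Sum = -0.76751, so H' = 0.768.

0.768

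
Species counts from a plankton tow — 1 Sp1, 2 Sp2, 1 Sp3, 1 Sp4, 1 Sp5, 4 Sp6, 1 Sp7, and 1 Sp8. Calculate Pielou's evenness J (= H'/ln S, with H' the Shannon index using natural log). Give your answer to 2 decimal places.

Total N = 1+2+1+1+1+4+1+1 = 12, so the proportions are 0.0833, 0.1667, 0.0833, 0.0833, 0.0833, 0.3333, 0.0833, 0.0833 (working shown to 4 dp, full precision carried).
H' = −Σ pᵢ ln pᵢ = −((-0.2071) + (-0.2986) + (-0.2071) + (-0.2071) + (-0.2071) + (-0.3662) + (-0.2071) + (-0.2071)) = 1.9073.
With S = 8 species, ln S = 2.0794, so J = 1.9073/2.0794 = 0.9172, i.e. 0.92 to 2 decimal places.

0.92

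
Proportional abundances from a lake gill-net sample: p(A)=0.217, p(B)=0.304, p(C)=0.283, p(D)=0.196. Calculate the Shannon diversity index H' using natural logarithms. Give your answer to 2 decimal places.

1.37

Each pᵢ ln pᵢ term (working shown to 4 dp, full precision carried): 0.217×(-1.5279)=-0.3315, 0.304×(-1.1907)=-0.3620, 0.283×(-1.2623)=-0.3572, 0.196×(-1.6296)=-0.3194.
Sum = -1.3702, so H' = 1.37.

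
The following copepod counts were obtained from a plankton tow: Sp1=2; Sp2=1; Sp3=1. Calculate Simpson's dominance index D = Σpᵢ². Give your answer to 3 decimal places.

Total N = 2+1+1 = 4, so the proportions are 0.5, 0.25, 0.25 (working shown to 5 dp, full precision carried).
D = 0.5² + 0.25² + 0.25² = 0.25000 + 0.06250 + 0.06250 = 0.37500.
To 3 decimal places, D = 0.375.

0.375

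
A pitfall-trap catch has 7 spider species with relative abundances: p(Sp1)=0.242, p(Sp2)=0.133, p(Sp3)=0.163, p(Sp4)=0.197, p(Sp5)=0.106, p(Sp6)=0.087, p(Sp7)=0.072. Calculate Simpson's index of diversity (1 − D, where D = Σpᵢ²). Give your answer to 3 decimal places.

0.834

D = 0.242² + 0.133² + 0.163² + 0.197² + 0.106² + 0.087² + 0.072² = 0.05856 + 0.01769 + 0.02657 + 0.03881 + 0.01124 + 0.00757 + 0.00518 = 0.16562 (working shown to 5 dp, full precision carried).
So 1 − D = 0.83438, i.e. 0.834 to 3 decimal places.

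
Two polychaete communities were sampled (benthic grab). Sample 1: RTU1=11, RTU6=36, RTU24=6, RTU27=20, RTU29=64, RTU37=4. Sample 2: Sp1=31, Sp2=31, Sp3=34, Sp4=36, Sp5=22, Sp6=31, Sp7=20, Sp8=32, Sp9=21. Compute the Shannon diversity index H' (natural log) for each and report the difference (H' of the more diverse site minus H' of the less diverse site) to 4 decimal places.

0.7584

Sample 1: N=141, proportions 0.078014, 0.255319, 0.042553, 0.141844, 0.453901, 0.028369, giving H' = 1.418530 (working shown to 6 dp, full precision carried).
Sample 2: N=258, proportions 0.120155, 0.120155, 0.131783, 0.139535, 0.085271, 0.120155, 0.077519, 0.124031, 0.081395, giving H' = 2.176914.
Difference = |1.418530 − 2.176914| = 0.758384, i.e. 0.7584 to 4 decimal places.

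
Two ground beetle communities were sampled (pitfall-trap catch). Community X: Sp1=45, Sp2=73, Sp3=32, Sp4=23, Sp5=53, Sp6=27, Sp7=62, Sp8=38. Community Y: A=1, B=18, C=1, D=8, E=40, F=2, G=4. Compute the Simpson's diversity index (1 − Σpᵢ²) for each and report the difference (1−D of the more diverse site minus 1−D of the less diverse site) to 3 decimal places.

0.225

Community X: N=353, proportions 0.12748, 0.2068, 0.09065, 0.06516, 0.15014, 0.07649, 0.17564, 0.10765, giving 1−D = 0.85769 (working shown to 5 dp, full precision carried).
Community Y: N=74, proportions 0.01351, 0.24324, 0.01351, 0.10811, 0.54054, 0.02703, 0.05405, giving 1−D = 0.63294.
Difference = |0.85769 − 0.63294| = 0.22475, i.e. 0.225 to 3 decimal places.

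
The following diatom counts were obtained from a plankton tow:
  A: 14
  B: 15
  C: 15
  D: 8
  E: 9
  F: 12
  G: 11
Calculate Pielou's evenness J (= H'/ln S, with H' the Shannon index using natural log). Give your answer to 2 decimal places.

0.99

Total N = 14+15+15+8+9+12+11 = 84, so the proportions are 0.1667, 0.1786, 0.1786, 0.0952, 0.1071, 0.1429, 0.131 (working shown to 4 dp, full precision carried).
H' = −Σ pᵢ ln pᵢ = −((-0.2986) + (-0.3076) + (-0.3076) + (-0.2239) + (-0.2393) + (-0.2780) + (-0.2662)) = 1.9214.
With S = 7 species, ln S = 1.9459, so J = 1.9214/1.9459 = 0.9874, i.e. 0.99 to 2 decimal places.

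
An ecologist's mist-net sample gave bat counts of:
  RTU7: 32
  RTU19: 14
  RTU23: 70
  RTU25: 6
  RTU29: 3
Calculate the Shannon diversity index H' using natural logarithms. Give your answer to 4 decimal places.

1.1540

Total N = 32+14+70+6+3 = 125, so the proportions are 0.256, 0.112, 0.56, 0.048, 0.024 (working shown to 6 dp, full precision carried).
Each pᵢ ln pᵢ term: 0.256×(-1.362578)=-0.348820, 0.112×(-2.189256)=-0.245197, 0.56×(-0.579818)=-0.324698, 0.048×(-3.036554)=-0.145755, 0.024×(-3.729701)=-0.089513.
Sum = -1.153982, so H' = 1.1540.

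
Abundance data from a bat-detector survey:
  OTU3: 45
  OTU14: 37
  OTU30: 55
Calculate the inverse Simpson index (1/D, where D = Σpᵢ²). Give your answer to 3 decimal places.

2.924

Total N = 45+37+55 = 137, so the proportions are 0.328467, 0.270073, 0.40146 (working shown to 6 dp, full precision carried).
D = 0.328467² + 0.270073² + 0.40146² = 0.107891 + 0.072939 + 0.161170 = 0.342000.
So 1/D = 2.92398, i.e. 2.924 to 3 decimal places.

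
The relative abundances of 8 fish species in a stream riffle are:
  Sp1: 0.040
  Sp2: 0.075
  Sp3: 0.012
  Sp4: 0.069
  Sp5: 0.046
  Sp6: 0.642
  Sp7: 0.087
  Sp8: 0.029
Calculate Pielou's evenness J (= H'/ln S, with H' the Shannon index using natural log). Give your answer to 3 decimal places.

0.626

H' = −Σ pᵢ ln pᵢ = −((-0.12876) + (-0.19427) + (-0.05307) + (-0.18448) + (-0.14164) + (-0.28451) + (-0.21244) + (-0.10267)) = 1.30185 (working shown to 5 dp, full precision carried).
With S = 8 species, ln S = 2.07944, so J = 1.30185/2.07944 = 0.62606, i.e. 0.626 to 3 decimal places.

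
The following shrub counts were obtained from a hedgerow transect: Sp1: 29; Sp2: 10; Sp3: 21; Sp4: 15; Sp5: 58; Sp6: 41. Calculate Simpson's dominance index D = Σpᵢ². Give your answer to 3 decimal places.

Total N = 29+10+21+15+58+41 = 174, so the proportions are 0.16667, 0.05747, 0.12069, 0.08621, 0.33333, 0.23563 (working shown to 5 dp, full precision carried).
D = 0.16667² + 0.05747² + 0.12069² + 0.08621² + 0.33333² + 0.23563² = 0.02778 + 0.00330 + 0.01457 + 0.00743 + 0.11111 + 0.05552 = 0.21971.
To 3 decimal places, D = 0.220.

0.220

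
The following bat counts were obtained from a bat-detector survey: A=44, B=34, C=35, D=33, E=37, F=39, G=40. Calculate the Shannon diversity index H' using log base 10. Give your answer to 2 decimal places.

0.84

Total N = 44+34+35+33+37+39+40 = 262, so the proportions are 0.1679, 0.1298, 0.1336, 0.126, 0.1412, 0.1489, 0.1527 (working shown to 4 dp, full precision carried).
Each pᵢ log₁₀ pᵢ term: 0.1679×(-0.7748)=-0.1301, 0.1298×(-0.8868)=-0.1151, 0.1336×(-0.8742)=-0.1168, 0.126×(-0.8998)=-0.1133, 0.1412×(-0.8501)=-0.1201, 0.1489×(-0.8272)=-0.1231, 0.1527×(-0.8162)=-0.1246.
Sum = -0.8431, so H' = 0.84.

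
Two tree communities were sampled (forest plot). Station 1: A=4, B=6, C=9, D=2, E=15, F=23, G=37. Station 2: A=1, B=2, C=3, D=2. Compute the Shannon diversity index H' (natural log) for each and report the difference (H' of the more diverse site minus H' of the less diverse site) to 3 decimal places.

0.287

Station 1: N=96, proportions 0.04167, 0.0625, 0.09375, 0.02083, 0.15625, 0.23958, 0.38542, giving H' = 1.60812 (working shown to 5 dp, full precision carried).
Station 2: N=8, proportions 0.125, 0.25, 0.375, 0.25, giving H' = 1.32089.
Difference = |1.60812 − 1.32089| = 0.28723, i.e. 0.287 to 3 decimal places.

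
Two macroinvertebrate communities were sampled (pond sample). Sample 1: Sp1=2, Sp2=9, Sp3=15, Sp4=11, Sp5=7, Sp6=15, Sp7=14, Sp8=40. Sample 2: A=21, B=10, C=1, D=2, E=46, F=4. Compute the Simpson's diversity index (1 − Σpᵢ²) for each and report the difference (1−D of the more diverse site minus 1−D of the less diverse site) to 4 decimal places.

Sample 1: N=113, proportions 0.017699, 0.079646, 0.132743, 0.097345, 0.061947, 0.132743, 0.123894, 0.353982, giving 1−D = 0.804135 (working shown to 6 dp, full precision carried).
Sample 2: N=84, proportions 0.25, 0.119048, 0.011905, 0.02381, 0.547619, 0.047619, giving 1−D = 0.620465.
Difference = |0.804135 − 0.620465| = 0.183670, i.e. 0.1837 to 4 decimal places.

0.1837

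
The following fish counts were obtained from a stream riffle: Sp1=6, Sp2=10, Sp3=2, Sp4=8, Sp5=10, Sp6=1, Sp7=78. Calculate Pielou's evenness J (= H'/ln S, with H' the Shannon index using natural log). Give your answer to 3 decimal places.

Total N = 6+10+2+8+10+1+78 = 115, so the proportions are 0.05217, 0.08696, 0.01739, 0.06957, 0.08696, 0.0087, 0.67826 (working shown to 5 dp, full precision carried).
H' = −Σ pᵢ ln pᵢ = −((-0.15408) + (-0.21238) + (-0.07047) + (-0.18543) + (-0.21238) + (-0.04126) + (-0.26332)) = 1.13930.
With S = 7 species, ln S = 1.94591, so J = 1.13930/1.94591 = 0.58549, i.e. 0.585 to 3 decimal places.

0.585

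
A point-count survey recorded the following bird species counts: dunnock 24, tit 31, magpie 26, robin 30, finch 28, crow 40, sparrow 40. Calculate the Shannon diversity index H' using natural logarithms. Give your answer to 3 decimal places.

1.928

Total N = 24+31+26+30+28+40+40 = 219, so the proportions are 0.10959, 0.14155, 0.11872, 0.13699, 0.12785, 0.18265, 0.18265 (working shown to 5 dp, full precision carried).
Each pᵢ ln pᵢ term: 0.10959×(-2.21102)=-0.24230, 0.14155×(-1.95508)=-0.27675, 0.11872×(-2.13098)=-0.25299, 0.13699×(-1.98787)=-0.27231, 0.12785×(-2.05687)=-0.26298, 0.18265×(-1.70019)=-0.31054, 0.18265×(-1.70019)=-0.31054.
Sum = -1.92841, so H' = 1.928.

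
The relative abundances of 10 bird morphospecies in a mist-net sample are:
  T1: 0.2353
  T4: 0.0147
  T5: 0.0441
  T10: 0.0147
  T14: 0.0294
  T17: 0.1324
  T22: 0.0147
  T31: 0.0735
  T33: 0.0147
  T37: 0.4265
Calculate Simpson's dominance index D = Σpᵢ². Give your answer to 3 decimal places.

D = 0.2353² + 0.0147² + 0.0441² + 0.0147² + 0.0294² + 0.1324² + 0.0147² + 0.0735² + 0.0147² + 0.4265² = 0.05537 + 0.00022 + 0.00194 + 0.00022 + 0.00086 + 0.01753 + 0.00022 + 0.00540 + 0.00022 + 0.18190 = 0.26387 (working shown to 5 dp, full precision carried).
To 3 decimal places, D = 0.264.

0.264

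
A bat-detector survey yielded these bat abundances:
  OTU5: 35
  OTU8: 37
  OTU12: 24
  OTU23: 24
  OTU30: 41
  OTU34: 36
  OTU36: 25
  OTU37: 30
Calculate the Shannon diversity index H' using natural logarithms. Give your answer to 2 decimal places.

2.06

Total N = 35+37+24+24+41+36+25+30 = 252, so the proportions are 0.1389, 0.1468, 0.0952, 0.0952, 0.1627, 0.1429, 0.0992, 0.119 (working shown to 4 dp, full precision carried).
Each pᵢ ln pᵢ term: 0.1389×(-1.9741)=-0.2742, 0.1468×(-1.9185)=-0.2817, 0.0952×(-2.3514)=-0.2239, 0.0952×(-2.3514)=-0.2239, 0.1627×(-1.8159)=-0.2954, 0.1429×(-1.9459)=-0.2780, 0.0992×(-2.3106)=-0.2292, 0.119×(-2.1282)=-0.2534.
Sum = -2.0598, so H' = 2.06.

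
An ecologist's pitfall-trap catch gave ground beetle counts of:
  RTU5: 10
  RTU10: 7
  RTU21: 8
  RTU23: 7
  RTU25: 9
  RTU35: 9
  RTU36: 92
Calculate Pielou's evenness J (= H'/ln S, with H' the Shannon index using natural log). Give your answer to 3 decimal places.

Total N = 10+7+8+7+9+9+92 = 142, so the proportions are 0.07042, 0.0493, 0.05634, 0.0493, 0.06338, 0.06338, 0.64789 (working shown to 5 dp, full precision carried).
H' = −Σ pᵢ ln pᵢ = −((-0.18685) + (-0.14838) + (-0.16205) + (-0.14838) + (-0.17484) + (-0.17484) + (-0.28121)) = 1.27654.
With S = 7 species, ln S = 1.94591, so J = 1.27654/1.94591 = 0.65601, i.e. 0.656 to 3 decimal places.

0.656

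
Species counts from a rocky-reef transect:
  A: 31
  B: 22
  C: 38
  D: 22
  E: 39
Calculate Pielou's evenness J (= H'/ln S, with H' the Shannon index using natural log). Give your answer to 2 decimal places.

0.98

Total N = 31+22+38+22+39 = 152, so the proportions are 0.2039, 0.1447, 0.25, 0.1447, 0.2566 (working shown to 4 dp, full precision carried).
H' = −Σ pᵢ ln pᵢ = −((-0.3243) + (-0.2798) + (-0.3466) + (-0.2798) + (-0.3490)) = 1.5794.
With S = 5 species, ln S = 1.6094, so J = 1.5794/1.6094 = 0.9813, i.e. 0.98 to 2 decimal places.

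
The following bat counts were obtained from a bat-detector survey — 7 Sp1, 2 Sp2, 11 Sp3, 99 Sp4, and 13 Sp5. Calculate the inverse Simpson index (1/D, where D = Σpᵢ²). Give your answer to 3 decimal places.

Total N = 7+2+11+99+13 = 132, so the proportions are 0.05303, 0.015152, 0.083333, 0.75, 0.098485 (working shown to 6 dp, full precision carried).
D = 0.05303² + 0.015152² + 0.083333² + 0.75² + 0.098485² = 0.002812 + 0.000230 + 0.006944 + 0.562500 + 0.009699 = 0.582185.
So 1/D = 1.71767, i.e. 1.718 to 3 decimal places.

1.718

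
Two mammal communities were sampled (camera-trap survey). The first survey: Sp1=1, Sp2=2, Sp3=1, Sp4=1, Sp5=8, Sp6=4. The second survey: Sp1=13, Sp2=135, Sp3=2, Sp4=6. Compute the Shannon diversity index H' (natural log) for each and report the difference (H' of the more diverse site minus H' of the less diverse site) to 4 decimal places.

The first survey: N=17, proportions 0.058824, 0.117647, 0.058824, 0.058824, 0.470588, 0.235294, giving H' = 1.446919 (working shown to 6 dp, full precision carried).
The second survey: N=156, proportions 0.083333, 0.865385, 0.012821, 0.038462, giving H' = 0.513361.
Difference = |1.446919 − 0.513361| = 0.933558, i.e. 0.9336 to 4 decimal places.

0.9336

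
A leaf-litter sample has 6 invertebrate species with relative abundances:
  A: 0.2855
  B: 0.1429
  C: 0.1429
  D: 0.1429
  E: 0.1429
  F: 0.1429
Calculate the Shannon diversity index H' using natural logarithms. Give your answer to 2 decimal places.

1.75

Each pᵢ ln pᵢ term (working shown to 4 dp, full precision carried): 0.2855×(-1.2535)=-0.3579, 0.1429×(-1.9456)=-0.2780, 0.1429×(-1.9456)=-0.2780, 0.1429×(-1.9456)=-0.2780, 0.1429×(-1.9456)=-0.2780, 0.1429×(-1.9456)=-0.2780.
Sum = -1.7480, so H' = 1.75.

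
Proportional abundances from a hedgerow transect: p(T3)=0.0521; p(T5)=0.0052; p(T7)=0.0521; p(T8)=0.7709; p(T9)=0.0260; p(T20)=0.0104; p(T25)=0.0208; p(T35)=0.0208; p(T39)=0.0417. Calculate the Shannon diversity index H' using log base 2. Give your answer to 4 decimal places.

1.4020

Each pᵢ log₂ pᵢ term (working shown to 6 dp, full precision carried): 0.0521×(-4.262573)=-0.222080, 0.0052×(-7.587273)=-0.039454, 0.0521×(-4.262573)=-0.222080, 0.7709×(-0.375384)=-0.289384, 0.026×(-5.265345)=-0.136899, 0.0104×(-6.587273)=-0.068508, 0.0208×(-5.587273)=-0.116215, 0.0208×(-5.587273)=-0.116215, 0.0417×(-4.583809)=-0.191145.
Sum = -1.401980, so H' = 1.4020.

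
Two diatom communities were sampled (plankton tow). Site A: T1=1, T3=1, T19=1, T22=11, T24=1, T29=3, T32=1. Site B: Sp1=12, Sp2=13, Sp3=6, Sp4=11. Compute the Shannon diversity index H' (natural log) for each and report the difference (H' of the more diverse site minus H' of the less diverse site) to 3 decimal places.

0.033

Site A: N=19, proportions 0.05263, 0.05263, 0.05263, 0.57895, 0.05263, 0.15789, 0.05263, giving H' = 1.38272 (working shown to 5 dp, full precision carried).
Site B: N=42, proportions 0.28571, 0.30952, 0.14286, 0.2619, giving H' = 1.34980.
Difference = |1.38272 − 1.34980| = 0.03292, i.e. 0.033 to 3 decimal places.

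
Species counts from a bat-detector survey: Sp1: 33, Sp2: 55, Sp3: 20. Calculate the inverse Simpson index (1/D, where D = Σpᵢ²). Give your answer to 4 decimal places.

Total N = 33+55+20 = 108, so the proportions are 0.3055556, 0.5092593, 0.1851852 (working shown to 7 dp, full precision carried).
D = 0.3055556² + 0.5092593² + 0.1851852² = 0.0933642 + 0.2593450 + 0.0342936 = 0.3870027.
So 1/D = 2.583961, i.e. 2.5840 to 4 decimal places.

2.5840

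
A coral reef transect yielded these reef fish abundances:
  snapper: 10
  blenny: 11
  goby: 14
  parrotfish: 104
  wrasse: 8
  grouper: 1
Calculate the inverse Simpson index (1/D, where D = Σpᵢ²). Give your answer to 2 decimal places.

1.94

Total N = 10+11+14+104+8+1 = 148, so the proportions are 0.06757, 0.07432, 0.09459, 0.7027, 0.05405, 0.00676 (working shown to 5 dp, full precision carried).
D = 0.06757² + 0.07432² + 0.09459² + 0.7027² + 0.05405² + 0.00676² = 0.00457 + 0.00552 + 0.00895 + 0.49379 + 0.00292 + 0.00005 = 0.51580.
So 1/D = 1.9388, i.e. 1.94 to 2 decimal places.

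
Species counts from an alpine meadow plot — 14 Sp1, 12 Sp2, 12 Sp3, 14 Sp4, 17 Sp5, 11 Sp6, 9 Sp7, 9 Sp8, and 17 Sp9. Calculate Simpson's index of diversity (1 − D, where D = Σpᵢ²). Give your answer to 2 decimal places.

Total N = 14+12+12+14+17+11+9+9+17 = 115, so the proportions are 0.1217, 0.1043, 0.1043, 0.1217, 0.1478, 0.0957, 0.0783, 0.0783, 0.1478 (working shown to 4 dp, full precision carried).
D = 0.1217² + 0.1043² + 0.1043² + 0.1217² + 0.1478² + 0.0957² + 0.0783² + 0.0783² + 0.1478² = 0.0148 + 0.0109 + 0.0109 + 0.0148 + 0.0219 + 0.0091 + 0.0061 + 0.0061 + 0.0219 = 0.1165.
So 1 − D = 0.8835, i.e. 0.88 to 2 decimal places.

0.88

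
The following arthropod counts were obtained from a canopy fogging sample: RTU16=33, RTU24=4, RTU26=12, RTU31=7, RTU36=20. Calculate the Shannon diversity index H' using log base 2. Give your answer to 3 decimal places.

Total N = 33+4+12+7+20 = 76, so the proportions are 0.43421, 0.05263, 0.15789, 0.09211, 0.26316 (working shown to 5 dp, full precision carried).
Each pᵢ log₂ pᵢ term: 0.43421×(-1.20353)=-0.52259, 0.05263×(-4.24793)=-0.22358, 0.15789×(-2.66297)=-0.42047, 0.09211×(-3.44057)=-0.31689, 0.26316×(-1.92600)=-0.50684.
Sum = -1.99037, so H' = 1.990.

1.990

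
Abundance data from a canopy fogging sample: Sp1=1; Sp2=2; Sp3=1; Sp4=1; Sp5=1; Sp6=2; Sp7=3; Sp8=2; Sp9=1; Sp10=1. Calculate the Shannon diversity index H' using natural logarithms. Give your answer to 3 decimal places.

Total N = 1+2+1+1+1+2+3+2+1+1 = 15, so the proportions are 0.06667, 0.13333, 0.06667, 0.06667, 0.06667, 0.13333, 0.2, 0.13333, 0.06667, 0.06667 (working shown to 5 dp, full precision carried).
Each pᵢ ln pᵢ term: 0.06667×(-2.70805)=-0.18054, 0.13333×(-2.01490)=-0.26865, 0.06667×(-2.70805)=-0.18054, 0.06667×(-2.70805)=-0.18054, 0.06667×(-2.70805)=-0.18054, 0.13333×(-2.01490)=-0.26865, 0.2×(-1.60944)=-0.32189, 0.13333×(-2.01490)=-0.26865, 0.06667×(-2.70805)=-0.18054, 0.06667×(-2.70805)=-0.18054.
Sum = -2.21107, so H' = 2.211.

2.211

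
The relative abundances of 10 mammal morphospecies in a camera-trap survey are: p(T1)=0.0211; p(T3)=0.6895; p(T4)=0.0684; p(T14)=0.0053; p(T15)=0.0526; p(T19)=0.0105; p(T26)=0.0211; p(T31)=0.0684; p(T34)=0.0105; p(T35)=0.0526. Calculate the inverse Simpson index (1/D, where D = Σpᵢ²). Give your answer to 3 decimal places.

2.035

D = 0.0211² + 0.6895² + 0.0684² + 0.0053² + 0.0526² + 0.0105² + 0.0211² + 0.0684² + 0.0105² + 0.0526² = 0.000445 + 0.475410 + 0.004679 + 0.000028 + 0.002767 + 0.000110 + 0.000445 + 0.004679 + 0.000110 + 0.002767 = 0.491440 (working shown to 6 dp, full precision carried).
So 1/D = 2.03484, i.e. 2.035 to 3 decimal places.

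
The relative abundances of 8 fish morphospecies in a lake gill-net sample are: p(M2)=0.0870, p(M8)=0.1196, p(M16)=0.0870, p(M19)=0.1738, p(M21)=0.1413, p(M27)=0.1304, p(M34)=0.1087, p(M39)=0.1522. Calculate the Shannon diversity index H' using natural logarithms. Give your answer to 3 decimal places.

2.053

Each pᵢ ln pᵢ term (working shown to 5 dp, full precision carried): 0.087×(-2.44185)=-0.21244, 0.1196×(-2.12360)=-0.25398, 0.087×(-2.44185)=-0.21244, 0.1738×(-1.74985)=-0.30412, 0.1413×(-1.95687)=-0.27651, 0.1304×(-2.03715)=-0.26564, 0.1087×(-2.21916)=-0.24122, 0.1522×(-1.88256)=-0.28653.
Sum = -2.05289, so H' = 2.053.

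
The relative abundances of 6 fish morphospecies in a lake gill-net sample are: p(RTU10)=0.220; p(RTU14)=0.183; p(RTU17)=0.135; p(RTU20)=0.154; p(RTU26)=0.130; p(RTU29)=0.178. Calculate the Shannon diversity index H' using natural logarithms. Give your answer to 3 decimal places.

1.775

Each pᵢ ln pᵢ term (working shown to 5 dp, full precision carried): 0.22×(-1.51413)=-0.33311, 0.183×(-1.69827)=-0.31078, 0.135×(-2.00248)=-0.27033, 0.154×(-1.87080)=-0.28810, 0.13×(-2.04022)=-0.26523, 0.178×(-1.72597)=-0.30722.
Sum = -1.77478, so H' = 1.775.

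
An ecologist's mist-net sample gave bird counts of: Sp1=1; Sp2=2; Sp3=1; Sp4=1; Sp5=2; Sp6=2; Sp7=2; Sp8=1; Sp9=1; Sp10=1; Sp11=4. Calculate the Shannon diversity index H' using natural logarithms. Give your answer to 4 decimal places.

Total N = 1+2+1+1+2+2+2+1+1+1+4 = 18, so the proportions are 0.055556, 0.111111, 0.055556, 0.055556, 0.111111, 0.111111, 0.111111, 0.055556, 0.055556, 0.055556, 0.222222 (working shown to 6 dp, full precision carried).
Each pᵢ ln pᵢ term: 0.055556×(-2.890372)=-0.160576, 0.111111×(-2.197225)=-0.244136, 0.055556×(-2.890372)=-0.160576, 0.055556×(-2.890372)=-0.160576, 0.111111×(-2.197225)=-0.244136, 0.111111×(-2.197225)=-0.244136, 0.111111×(-2.197225)=-0.244136, 0.055556×(-2.890372)=-0.160576, 0.055556×(-2.890372)=-0.160576, 0.055556×(-2.890372)=-0.160576, 0.222222×(-1.504077)=-0.334239.
Sum = -2.274241, so H' = 2.2742.

2.2742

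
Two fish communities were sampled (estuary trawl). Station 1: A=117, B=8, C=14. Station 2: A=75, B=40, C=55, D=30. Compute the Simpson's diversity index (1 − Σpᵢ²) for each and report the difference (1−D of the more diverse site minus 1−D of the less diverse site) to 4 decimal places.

Station 1: N=139, proportions 0.841727, 0.057554, 0.100719, giving 1−D = 0.278039 (working shown to 6 dp, full precision carried).
Station 2: N=200, proportions 0.375, 0.2, 0.275, 0.15, giving 1−D = 0.721250.
Difference = |0.278039 − 0.721250| = 0.443211, i.e. 0.4432 to 4 decimal places.

0.4432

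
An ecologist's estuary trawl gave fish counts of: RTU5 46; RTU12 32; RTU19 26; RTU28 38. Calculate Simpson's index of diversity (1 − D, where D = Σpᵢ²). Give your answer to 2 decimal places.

Total N = 46+32+26+38 = 142, so the proportions are 0.3239, 0.2254, 0.1831, 0.2676 (working shown to 4 dp, full precision carried).
D = 0.3239² + 0.2254² + 0.1831² + 0.2676² = 0.1049 + 0.0508 + 0.0335 + 0.0716 = 0.2609.
So 1 − D = 0.7391, i.e. 0.74 to 2 decimal places.

0.74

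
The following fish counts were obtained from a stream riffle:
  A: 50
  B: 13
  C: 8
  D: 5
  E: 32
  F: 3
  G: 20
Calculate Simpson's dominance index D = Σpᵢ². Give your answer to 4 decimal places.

Total N = 50+13+8+5+32+3+20 = 131, so the proportions are 0.381679, 0.099237, 0.061069, 0.038168, 0.244275, 0.022901, 0.152672 (working shown to 6 dp, full precision carried).
D = 0.381679² + 0.099237² + 0.061069² + 0.038168² + 0.244275² + 0.022901² + 0.152672² = 0.145679 + 0.009848 + 0.003729 + 0.001457 + 0.059670 + 0.000524 + 0.023309 = 0.244217.
To 4 decimal places, D = 0.2442.

0.2442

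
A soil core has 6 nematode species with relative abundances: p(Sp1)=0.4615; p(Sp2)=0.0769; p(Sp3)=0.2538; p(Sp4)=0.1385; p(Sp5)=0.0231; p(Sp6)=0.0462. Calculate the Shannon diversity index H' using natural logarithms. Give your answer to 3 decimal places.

Each pᵢ ln pᵢ term (working shown to 5 dp, full precision carried): 0.4615×(-0.77327)=-0.35687, 0.0769×(-2.56525)=-0.19727, 0.2538×(-1.37121)=-0.34801, 0.1385×(-1.97688)=-0.27380, 0.0231×(-3.76792)=-0.08704, 0.0462×(-3.07478)=-0.14205.
Sum = -1.40504, so H' = 1.405.

1.405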